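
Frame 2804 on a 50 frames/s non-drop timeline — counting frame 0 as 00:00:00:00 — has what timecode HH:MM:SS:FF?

2804 ÷ 50 = 56 full seconds, remainder 4 frames.
56 s = 0 h 0 min 56 s.
Timecode: 00:00:56:04.

00:00:56:04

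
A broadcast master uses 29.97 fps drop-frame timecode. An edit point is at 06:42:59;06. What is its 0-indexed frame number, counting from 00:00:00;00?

724652

As if non-drop at 30 labels/s: (6 × 3600 + 42 × 60 + 59) × 30 + 6 = 725376.
Minute boundaries passed: 402; those not divisible by 10: 402 − 40 = 362; dropped labels = 2 × 362 = 724.
Actual frame index = 725376 − 724 = 724652.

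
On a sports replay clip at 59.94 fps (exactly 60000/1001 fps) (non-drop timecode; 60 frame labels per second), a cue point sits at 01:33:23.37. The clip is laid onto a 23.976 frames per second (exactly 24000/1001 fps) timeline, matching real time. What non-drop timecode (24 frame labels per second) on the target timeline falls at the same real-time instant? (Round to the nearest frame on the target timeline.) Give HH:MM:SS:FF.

Source frame index: (1×3600 + 33×60 + 23) × 60 + 37 = 336217.
Real time: 336217 / (60000/1001) = 336553217/60000 s.
Target frame: (336553217/60000) × (24000/1001) = 672434/5 ≈ 134486.800 → 134487.
At 24 labels/s: frame 134487 → 01:33:23:15.

01:33:23:15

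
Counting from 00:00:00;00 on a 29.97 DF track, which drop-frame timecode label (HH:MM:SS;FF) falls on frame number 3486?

00:01:56;08

Ten DF minutes hold 17982 frames, so frame 3486 lies in block 0 (frames 0–17981) with 3486 frames into that block.
The block's first minute is 1800 frames and the rest 1798 each; 3486 frames reaches minute 1, so 0 × 18 + 1 × 2 = 2 labels have been skipped so far.
Adding those back, label number 3486 + 2 = 3488 at 30 labels/s is 116 s + 8 f = 0 h 1 min 56 s frame 8, i.e. 00:01:56;08.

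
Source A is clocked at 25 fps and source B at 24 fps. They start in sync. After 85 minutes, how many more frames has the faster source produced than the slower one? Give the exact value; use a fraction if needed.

5100 frames

85 min = 5100 s.
A emits 25 × 5100 = 127500 frames; B emits 24 × 5100 = 122400.
Difference = 5100 frames; B is behind A.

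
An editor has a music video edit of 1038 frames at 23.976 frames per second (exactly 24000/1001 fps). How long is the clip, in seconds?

Running time = 1038 / (24000/1001) = 43.29325 s.

43.29325 seconds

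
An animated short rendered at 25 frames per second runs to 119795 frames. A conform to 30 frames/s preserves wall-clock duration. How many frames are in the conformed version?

143754 frames

Target frames = source frames × (target rate / source rate) = 119795 × (30)/(25) = 119795 × 6/5 = 143754.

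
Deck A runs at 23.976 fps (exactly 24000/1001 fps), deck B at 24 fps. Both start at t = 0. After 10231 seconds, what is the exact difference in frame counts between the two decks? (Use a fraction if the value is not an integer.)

18888/77 frames

A emits 24000/1001 × 10231 = 18888000/77 frames; B emits 24 × 10231 = 245544.
Difference = 18888/77 frames (≈ 245.2987); B is ahead of A.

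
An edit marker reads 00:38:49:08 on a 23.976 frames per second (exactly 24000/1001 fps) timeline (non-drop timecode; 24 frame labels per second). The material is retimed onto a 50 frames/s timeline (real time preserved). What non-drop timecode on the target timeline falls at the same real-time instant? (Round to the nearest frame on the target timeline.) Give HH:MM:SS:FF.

00:38:51:33

Source frame index: (0×3600 + 38×60 + 49) × 24 + 8 = 55904.
Real time: 55904 / (24000/1001) = 1748747/750 s.
Target frame: (1748747/750) × (50) = 1748747/15 ≈ 116583.133 → 116583.
At 50 labels/s: frame 116583 → 00:38:51:33.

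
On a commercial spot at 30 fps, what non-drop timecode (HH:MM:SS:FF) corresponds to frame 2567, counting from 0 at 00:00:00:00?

2567 ÷ 30 = 85 full seconds, remainder 17 frames.
85 s = 0 h 1 min 25 s.
Timecode: 00:01:25:17.

00:01:25:17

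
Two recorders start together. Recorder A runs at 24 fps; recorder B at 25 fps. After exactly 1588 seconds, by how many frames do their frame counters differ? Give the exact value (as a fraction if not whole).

1588 frames

A emits 24 × 1588 = 38112 frames; B emits 25 × 1588 = 39700.
Difference = 1588 frames; B is ahead of A.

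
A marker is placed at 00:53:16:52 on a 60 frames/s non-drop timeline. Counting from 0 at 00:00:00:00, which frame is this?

frame 191812

Total seconds to the label: (0 × 3600 + 53 × 60 + 16) = 3196.
Frame index = 3196 × 60 + 52 = 191812.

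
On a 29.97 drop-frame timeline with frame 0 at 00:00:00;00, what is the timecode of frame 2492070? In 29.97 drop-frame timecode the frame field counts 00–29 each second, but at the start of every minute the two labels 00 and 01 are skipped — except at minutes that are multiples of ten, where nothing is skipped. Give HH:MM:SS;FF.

23:05:52;04

Each 10-minute DF block holds 10 × 60 × 30 − 9 × 2 = 17982 frames. 2492070 ÷ 17982 → 138 full blocks, remainder 10554.
Within the partial block the first minute is 1800 frames and each further minute 1798, so 5 further minute boundaries passed. Total skipped labels = 18 × 138 + 2 × 5 = 2494.
Non-drop label index = 2492070 + 2494 = 2494564; at 30 labels/s that is 23:05:52:04, i.e. DF 23:05:52;04.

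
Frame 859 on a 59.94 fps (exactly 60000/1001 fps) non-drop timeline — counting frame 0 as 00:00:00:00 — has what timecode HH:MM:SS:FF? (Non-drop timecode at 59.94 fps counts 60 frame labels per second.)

859 ÷ 60 = 14 full seconds, remainder 19 frames.
14 s = 0 h 0 min 14 s.
Timecode: 00:00:14:19.

00:00:14:19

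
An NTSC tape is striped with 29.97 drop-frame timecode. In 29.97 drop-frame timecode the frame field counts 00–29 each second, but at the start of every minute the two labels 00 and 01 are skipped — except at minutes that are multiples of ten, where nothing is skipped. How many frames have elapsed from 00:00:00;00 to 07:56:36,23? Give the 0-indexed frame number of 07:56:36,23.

Complete 10-minute blocks: 47, each 17982 frames → 845154.
Remaining 6 whole minutes in the current block: 1800 + 5 × 1798 = 10790 frames.
Within the current minute: 36 × 30 + 23 − 2 = 1101 (labels ;00/;01 skipped at this minute). Total = 845154 + 10790 + 1101 = 857045.

857045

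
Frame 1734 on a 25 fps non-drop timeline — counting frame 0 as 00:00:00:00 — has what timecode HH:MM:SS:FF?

1734 ÷ 25 = 69 full seconds, remainder 9 frames.
69 s = 0 h 1 min 9 s.
Timecode: 00:01:09:09.

00:01:09:09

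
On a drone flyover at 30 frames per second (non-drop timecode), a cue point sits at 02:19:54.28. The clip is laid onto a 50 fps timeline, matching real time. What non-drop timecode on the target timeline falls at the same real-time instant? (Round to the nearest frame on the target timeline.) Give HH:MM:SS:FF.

Source frame index: (2×3600 + 19×60 + 54) × 30 + 28 = 251848.
Real time: 251848 / (30) = 125924/15 s.
Target frame: (125924/15) × (50) = 1259240/3 ≈ 419746.667 → 419747.
At 50 labels/s: frame 419747 → 02:19:54:47.

02:19:54:47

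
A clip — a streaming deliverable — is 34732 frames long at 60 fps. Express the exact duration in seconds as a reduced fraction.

8683/15 seconds

Running time = 34732 ÷ (60) = 34732 × 1/60 = 8683/15 s.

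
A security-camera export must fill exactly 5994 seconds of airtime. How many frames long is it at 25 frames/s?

149850 frames

Frames = 5994 × 25 = 149850.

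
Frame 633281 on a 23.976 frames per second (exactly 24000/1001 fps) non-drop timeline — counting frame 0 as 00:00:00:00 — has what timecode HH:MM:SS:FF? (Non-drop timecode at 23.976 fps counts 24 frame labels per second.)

633281 ÷ 24 = 26386 full seconds, remainder 17 frames.
26386 s = 7 h 19 min 46 s.
Timecode: 07:19:46:17.

07:19:46:17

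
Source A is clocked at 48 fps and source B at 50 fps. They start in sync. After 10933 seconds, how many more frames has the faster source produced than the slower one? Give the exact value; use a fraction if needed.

A emits 48 × 10933 = 524784 frames; B emits 50 × 10933 = 546650.
Difference = 21866 frames; B is ahead of A.

21866 frames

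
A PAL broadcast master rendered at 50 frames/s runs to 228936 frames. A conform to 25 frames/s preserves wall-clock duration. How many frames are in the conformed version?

Target frames = source frames × (target rate / source rate) = 228936 × (25)/(50) = 228936 × 1/2 = 114468.

114468 frames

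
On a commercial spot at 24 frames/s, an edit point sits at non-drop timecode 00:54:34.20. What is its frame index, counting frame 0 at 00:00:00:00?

frame 78596

Total seconds to the label: (0 × 3600 + 54 × 60 + 34) = 3274.
Frame index = 3274 × 24 + 20 = 78596.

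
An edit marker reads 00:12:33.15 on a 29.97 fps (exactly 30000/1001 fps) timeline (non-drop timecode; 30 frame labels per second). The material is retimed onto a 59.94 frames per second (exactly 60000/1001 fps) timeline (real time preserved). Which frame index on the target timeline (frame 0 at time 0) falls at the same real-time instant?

Source frame index: (0×3600 + 12×60 + 33) × 30 + 15 = 22605.
Real time: 22605 / (30000/1001) = 1508507/2000 s.
Target frame: (1508507/2000) × (60000/1001) = 45210.

frame 45210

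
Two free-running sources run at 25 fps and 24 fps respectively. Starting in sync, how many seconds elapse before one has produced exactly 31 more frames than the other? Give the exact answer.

31 seconds

The gap grows by |24 − 25| = 1 frame per second.
Time for a 31-frame gap: 31 ÷ (1) = 31 s.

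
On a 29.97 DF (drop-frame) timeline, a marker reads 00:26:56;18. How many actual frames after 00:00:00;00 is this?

48450

As if non-drop at 30 labels/s: (0 × 3600 + 26 × 60 + 56) × 30 + 18 = 48498.
Minute boundaries passed: 26; those not divisible by 10: 26 − 2 = 24; dropped labels = 2 × 24 = 48.
Actual frame index = 48498 − 48 = 48450.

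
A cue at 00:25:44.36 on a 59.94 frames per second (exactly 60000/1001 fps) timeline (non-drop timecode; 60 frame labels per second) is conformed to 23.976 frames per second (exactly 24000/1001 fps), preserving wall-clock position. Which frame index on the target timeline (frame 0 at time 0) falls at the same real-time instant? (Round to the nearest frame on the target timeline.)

Source frame index: (0×3600 + 25×60 + 44) × 60 + 36 = 92676.
Real time: 92676 / (60000/1001) = 7730723/5000 s.
Target frame: (7730723/5000) × (24000/1001) = 185352/5 ≈ 37070.400 → 37070.

frame 37070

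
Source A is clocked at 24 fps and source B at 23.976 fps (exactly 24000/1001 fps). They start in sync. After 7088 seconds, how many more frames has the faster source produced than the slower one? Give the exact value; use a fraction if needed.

A emits 24 × 7088 = 170112 frames; B emits 24000/1001 × 7088 = 170112000/1001.
Difference = 170112/1001 frames (≈ 169.9421); B is behind A.

170112/1001 frames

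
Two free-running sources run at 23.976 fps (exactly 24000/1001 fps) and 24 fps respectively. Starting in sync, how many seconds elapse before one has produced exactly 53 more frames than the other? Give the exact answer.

53053/24 seconds

The gap grows by |24 − 24000/1001| = 24/1001 frames per second.
Time for a 53-frame gap: 53 ÷ (24/1001) = 53053/24 s.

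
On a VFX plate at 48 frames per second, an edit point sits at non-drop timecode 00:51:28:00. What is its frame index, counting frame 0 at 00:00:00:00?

148224

Total seconds to the label: (0 × 3600 + 51 × 60 + 28) = 3088.
Frame index = 3088 × 48 + 0 = 148224.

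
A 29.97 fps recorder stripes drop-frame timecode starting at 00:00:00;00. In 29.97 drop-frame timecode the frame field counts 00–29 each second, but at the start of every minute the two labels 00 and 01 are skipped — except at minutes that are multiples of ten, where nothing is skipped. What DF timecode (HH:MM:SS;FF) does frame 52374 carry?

00:29:07;18

Each 10-minute DF block holds 10 × 60 × 30 − 9 × 2 = 17982 frames. 52374 ÷ 17982 → 2 full blocks, remainder 16410.
Within the partial block the first minute is 1800 frames and each further minute 1798, so 9 further minute boundaries passed. Total skipped labels = 18 × 2 + 2 × 9 = 54.
Non-drop label index = 52374 + 54 = 52428; at 30 labels/s that is 00:29:07:18, i.e. DF 00:29:07;18.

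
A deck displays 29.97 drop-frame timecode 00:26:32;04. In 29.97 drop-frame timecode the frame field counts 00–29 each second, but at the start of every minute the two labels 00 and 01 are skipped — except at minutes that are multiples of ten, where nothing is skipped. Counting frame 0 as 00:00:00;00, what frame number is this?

As if non-drop at 30 labels/s: (0 × 3600 + 26 × 60 + 32) × 30 + 4 = 47764.
Minute boundaries passed: 26; those not divisible by 10: 26 − 2 = 24; dropped labels = 2 × 24 = 48.
Actual frame index = 47764 − 48 = 47716.

47716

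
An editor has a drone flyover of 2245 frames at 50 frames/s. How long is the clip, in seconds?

44.9 seconds

Running time = 2245 / (50) = 44.9 s.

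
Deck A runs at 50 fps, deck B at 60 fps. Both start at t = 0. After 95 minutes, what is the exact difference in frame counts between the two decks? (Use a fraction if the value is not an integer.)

57000 frames

95 min = 5700 s.
A emits 50 × 5700 = 285000 frames; B emits 60 × 5700 = 342000.
Difference = 57000 frames; B is ahead of A.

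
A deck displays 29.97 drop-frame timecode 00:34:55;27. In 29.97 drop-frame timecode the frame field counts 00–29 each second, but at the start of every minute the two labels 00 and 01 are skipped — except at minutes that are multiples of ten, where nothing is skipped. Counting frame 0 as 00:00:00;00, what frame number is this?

62815

Complete 10-minute blocks: 3, each 17982 frames → 53946.
Remaining 4 whole minutes in the current block: 1800 + 3 × 1798 = 7194 frames.
Within the current minute: 55 × 30 + 27 − 2 = 1675 (labels ;00/;01 skipped at this minute). Total = 53946 + 7194 + 1675 = 62815.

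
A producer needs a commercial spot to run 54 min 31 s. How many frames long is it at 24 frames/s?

78504 frames

54 min 31 s = 3271 s.
Frames = 3271 × 24 = 78504.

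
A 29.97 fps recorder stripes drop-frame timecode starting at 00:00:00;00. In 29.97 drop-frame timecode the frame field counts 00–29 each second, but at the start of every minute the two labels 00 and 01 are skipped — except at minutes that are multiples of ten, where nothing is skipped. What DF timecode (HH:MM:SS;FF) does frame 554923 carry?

Each 10-minute DF block holds 10 × 60 × 30 − 9 × 2 = 17982 frames. 554923 ÷ 17982 → 30 full blocks, remainder 15463.
Within the partial block the first minute is 1800 frames and each further minute 1798, so 8 further minute boundaries passed. Total skipped labels = 18 × 30 + 2 × 8 = 556.
Non-drop label index = 554923 + 556 = 555479; at 30 labels/s that is 05:08:35:29, i.e. DF 05:08:35;29.

05:08:35;29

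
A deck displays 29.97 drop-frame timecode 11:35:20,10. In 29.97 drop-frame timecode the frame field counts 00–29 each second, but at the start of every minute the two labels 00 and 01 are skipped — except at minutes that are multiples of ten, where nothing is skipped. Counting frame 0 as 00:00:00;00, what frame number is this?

1250358

Complete 10-minute blocks: 69, each 17982 frames → 1240758.
Remaining 5 whole minutes in the current block: 1800 + 4 × 1798 = 8992 frames.
Within the current minute: 20 × 30 + 10 − 2 = 608 (labels ;00/;01 skipped at this minute). Total = 1240758 + 8992 + 608 = 1250358.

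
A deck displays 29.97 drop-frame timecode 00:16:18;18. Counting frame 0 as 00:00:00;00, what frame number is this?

Complete 10-minute blocks: 1, each 17982 frames → 17982.
Remaining 6 whole minutes in the current block: 1800 + 5 × 1798 = 10790 frames.
Within the current minute: 18 × 30 + 18 − 2 = 556 (labels ;00/;01 skipped at this minute). Total = 17982 + 10790 + 556 = 29328.

29328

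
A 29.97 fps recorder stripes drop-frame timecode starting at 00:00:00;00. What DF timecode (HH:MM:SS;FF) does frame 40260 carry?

Each 10-minute DF block holds 10 × 60 × 30 − 9 × 2 = 17982 frames. 40260 ÷ 17982 → 2 full blocks, remainder 4296.
Within the partial block the first minute is 1800 frames and each further minute 1798, so 2 further minute boundaries passed. Total skipped labels = 18 × 2 + 2 × 2 = 40.
Non-drop label index = 40260 + 40 = 40300; at 30 labels/s that is 00:22:23:10, i.e. DF 00:22:23;10.

00:22:23;10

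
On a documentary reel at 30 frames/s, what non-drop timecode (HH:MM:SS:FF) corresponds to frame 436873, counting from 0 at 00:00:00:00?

436873 ÷ 30 = 14562 full seconds, remainder 13 frames.
14562 s = 4 h 2 min 42 s.
Timecode: 04:02:42:13.

04:02:42:13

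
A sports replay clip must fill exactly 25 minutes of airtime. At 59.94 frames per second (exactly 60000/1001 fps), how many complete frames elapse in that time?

89910 frames

25 min = 1500 s.
Frames = 1500 × 60000/1001 = 90000000/1001 ≈ 89910.0899.
Complete frames: 89910.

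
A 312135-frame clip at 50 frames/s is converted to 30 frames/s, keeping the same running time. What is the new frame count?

187281 frames

Target frames = source frames × (target rate / source rate) = 312135 × (30)/(50) = 312135 × 3/5 = 187281.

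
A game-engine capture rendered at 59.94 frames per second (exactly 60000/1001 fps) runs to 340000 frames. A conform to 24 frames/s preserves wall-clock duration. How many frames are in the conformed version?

136136 frames

Target frames = source frames × (target rate / source rate) = 340000 × (24)/(60000/1001) = 340000 × 1001/2500 = 136136.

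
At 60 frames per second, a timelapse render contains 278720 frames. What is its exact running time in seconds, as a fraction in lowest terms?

13936/3 seconds

Running time = 278720 ÷ (60) = 278720 × 1/60 = 13936/3 s.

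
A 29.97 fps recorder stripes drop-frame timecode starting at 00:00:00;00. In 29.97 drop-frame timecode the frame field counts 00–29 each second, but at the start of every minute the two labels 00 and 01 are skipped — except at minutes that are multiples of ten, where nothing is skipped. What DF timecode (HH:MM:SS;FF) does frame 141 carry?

Ten DF minutes hold 17982 frames, so frame 141 lies in block 0 (frames 0–17981) with 141 frames into that block.
The block's first minute is 1800 frames and the rest 1798 each; 141 frames reaches minute 0, so 0 × 18 + 0 × 2 = 0 labels have been skipped so far.
Adding those back, label number 141 + 0 = 141 at 30 labels/s is 4 s + 21 f = 0 h 0 min 4 s frame 21, i.e. 00:00:04;21.

00:00:04;21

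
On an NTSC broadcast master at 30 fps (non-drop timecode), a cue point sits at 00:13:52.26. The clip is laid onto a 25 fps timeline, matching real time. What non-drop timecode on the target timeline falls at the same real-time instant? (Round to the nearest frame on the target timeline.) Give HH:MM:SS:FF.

00:13:52:22

Source frame index: (0×3600 + 13×60 + 52) × 30 + 26 = 24986.
Real time: 24986 / (30) = 12493/15 s.
Target frame: (12493/15) × (25) = 62465/3 ≈ 20821.667 → 20822.
At 25 labels/s: frame 20822 → 00:13:52:22.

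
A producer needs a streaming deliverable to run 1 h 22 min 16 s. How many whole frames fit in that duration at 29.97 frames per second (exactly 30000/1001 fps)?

1 h 22 min 16 s = 4936 s.
Frames = 4936 × 30000/1001 = 148080000/1001 ≈ 147932.0679.
Complete frames: 147932.

147932 frames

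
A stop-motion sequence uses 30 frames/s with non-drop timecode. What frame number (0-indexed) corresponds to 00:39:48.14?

frame 71654

Total seconds to the label: (0 × 3600 + 39 × 60 + 48) = 2388.
Frame index = 2388 × 30 + 14 = 71654.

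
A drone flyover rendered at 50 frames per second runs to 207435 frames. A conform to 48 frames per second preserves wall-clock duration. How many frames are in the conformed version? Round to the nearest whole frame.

199138 frames

Frames at target rate = 207435 × (48) / (50) = 995688/5 ≈ 199137.600.
Nearest whole frame: 199138.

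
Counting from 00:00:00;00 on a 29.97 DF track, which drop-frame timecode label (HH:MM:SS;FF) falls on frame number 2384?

00:01:19;16

Each 10-minute DF block holds 10 × 60 × 30 − 9 × 2 = 17982 frames. 2384 ÷ 17982 → 0 full blocks, remainder 2384.
Within the partial block the first minute is 1800 frames and each further minute 1798, so 1 further minute boundary passed. Total skipped labels = 18 × 0 + 2 × 1 = 2.
Non-drop label index = 2384 + 2 = 2386; at 30 labels/s that is 00:01:19:16, i.e. DF 00:01:19;16.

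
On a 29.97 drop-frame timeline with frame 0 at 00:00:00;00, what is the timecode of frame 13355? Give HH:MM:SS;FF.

Ten DF minutes hold 17982 frames, so frame 13355 lies in block 0 (frames 0–17981) with 13355 frames into that block.
The block's first minute is 1800 frames and the rest 1798 each; 13355 frames reaches minute 7, so 0 × 18 + 7 × 2 = 14 labels have been skipped so far.
Adding those back, label number 13355 + 14 = 13369 at 30 labels/s is 445 s + 19 f = 0 h 7 min 25 s frame 19, i.e. 00:07:25;19.

00:07:25;19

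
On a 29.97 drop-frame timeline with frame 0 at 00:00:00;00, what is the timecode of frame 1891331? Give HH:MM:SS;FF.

17:31:47;13

Each 10-minute DF block holds 10 × 60 × 30 − 9 × 2 = 17982 frames. 1891331 ÷ 17982 → 105 full blocks, remainder 3221.
Within the partial block the first minute is 1800 frames and each further minute 1798, so 1 further minute boundary passed. Total skipped labels = 18 × 105 + 2 × 1 = 1892.
Non-drop label index = 1891331 + 1892 = 1893223; at 30 labels/s that is 17:31:47:13, i.e. DF 17:31:47;13.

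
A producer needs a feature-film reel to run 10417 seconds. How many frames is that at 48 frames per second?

Frames = 10417 × 48 = 500016.

500016 frames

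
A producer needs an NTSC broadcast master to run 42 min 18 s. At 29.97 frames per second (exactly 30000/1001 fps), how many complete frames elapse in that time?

42 min 18 s = 2538 s.
Frames = 2538 × 30000/1001 = 76140000/1001 ≈ 76063.9361.
Complete frames: 76063.

76063 frames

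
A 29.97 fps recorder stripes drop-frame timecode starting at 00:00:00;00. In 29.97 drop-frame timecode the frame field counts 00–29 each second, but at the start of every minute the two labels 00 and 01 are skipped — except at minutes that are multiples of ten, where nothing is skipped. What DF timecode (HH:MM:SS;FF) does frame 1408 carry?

Ten DF minutes hold 17982 frames, so frame 1408 lies in block 0 (frames 0–17981) with 1408 frames into that block.
The block's first minute is 1800 frames and the rest 1798 each; 1408 frames reaches minute 0, so 0 × 18 + 0 × 2 = 0 labels have been skipped so far.
Adding those back, label number 1408 + 0 = 1408 at 30 labels/s is 46 s + 28 f = 0 h 0 min 46 s frame 28, i.e. 00:00:46;28.

00:00:46;28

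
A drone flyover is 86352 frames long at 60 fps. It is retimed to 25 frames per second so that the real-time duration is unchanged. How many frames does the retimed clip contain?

Target frames = source frames × (target rate / source rate) = 86352 × (25)/(60) = 86352 × 5/12 = 35980.

35980 frames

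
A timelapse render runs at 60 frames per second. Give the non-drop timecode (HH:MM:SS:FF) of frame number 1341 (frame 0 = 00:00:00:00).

1341 ÷ 60 = 22 full seconds, remainder 21 frames.
22 s = 0 h 0 min 22 s.
Timecode: 00:00:22:21.

00:00:22:21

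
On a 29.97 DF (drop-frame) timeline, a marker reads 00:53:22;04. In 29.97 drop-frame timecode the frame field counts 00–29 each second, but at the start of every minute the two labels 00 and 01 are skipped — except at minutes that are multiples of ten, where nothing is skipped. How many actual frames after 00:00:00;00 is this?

95968

As if non-drop at 30 labels/s: (0 × 3600 + 53 × 60 + 22) × 30 + 4 = 96064.
Minute boundaries passed: 53; those not divisible by 10: 53 − 5 = 48; dropped labels = 2 × 48 = 96.
Actual frame index = 96064 − 96 = 95968.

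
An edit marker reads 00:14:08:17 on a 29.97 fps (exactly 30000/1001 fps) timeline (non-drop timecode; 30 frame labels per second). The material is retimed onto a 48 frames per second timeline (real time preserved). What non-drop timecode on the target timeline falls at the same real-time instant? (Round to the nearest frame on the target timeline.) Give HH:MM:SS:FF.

00:14:09:20

Source frame index: (0×3600 + 14×60 + 8) × 30 + 17 = 25457.
Real time: 25457 / (30000/1001) = 25482457/30000 s.
Target frame: (25482457/30000) × (48) = 25482457/625 ≈ 40771.931 → 40772.
At 48 labels/s: frame 40772 → 00:14:09:20.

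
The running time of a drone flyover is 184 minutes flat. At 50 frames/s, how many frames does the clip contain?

552000 frames

184 min = 11040 s.
Frames = 11040 × 50 = 552000.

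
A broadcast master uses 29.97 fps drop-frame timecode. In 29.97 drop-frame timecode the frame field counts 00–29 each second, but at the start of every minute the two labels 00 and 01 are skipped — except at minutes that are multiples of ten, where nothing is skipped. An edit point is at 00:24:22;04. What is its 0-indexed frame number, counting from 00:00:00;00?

43820

As if non-drop at 30 labels/s: (0 × 3600 + 24 × 60 + 22) × 30 + 4 = 43864.
Minute boundaries passed: 24; those not divisible by 10: 24 − 2 = 22; dropped labels = 2 × 22 = 44.
Actual frame index = 43864 − 44 = 43820.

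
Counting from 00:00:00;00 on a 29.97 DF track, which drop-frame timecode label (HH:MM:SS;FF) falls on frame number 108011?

01:00:03;29

Each 10-minute DF block holds 10 × 60 × 30 − 9 × 2 = 17982 frames. 108011 ÷ 17982 → 6 full blocks, remainder 119.
Within the partial block the first minute is 1800 frames and each further minute 1798, so 0 further minute boundaries passed. Total skipped labels = 18 × 6 + 2 × 0 = 108.
Non-drop label index = 108011 + 108 = 108119; at 30 labels/s that is 01:00:03:29, i.e. DF 01:00:03;29.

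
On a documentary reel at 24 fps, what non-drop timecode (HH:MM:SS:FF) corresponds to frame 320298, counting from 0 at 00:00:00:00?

03:42:25:18

320298 ÷ 24 = 13345 full seconds, remainder 18 frames.
13345 s = 3 h 42 min 25 s.
Timecode: 03:42:25:18.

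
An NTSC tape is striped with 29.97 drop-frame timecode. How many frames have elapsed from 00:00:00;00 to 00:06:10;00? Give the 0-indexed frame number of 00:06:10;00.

11088

As if non-drop at 30 labels/s: (0 × 3600 + 6 × 60 + 10) × 30 + 0 = 11100.
Minute boundaries passed: 6; those not divisible by 10: 6 − 0 = 6; dropped labels = 2 × 6 = 12.
Actual frame index = 11100 − 12 = 11088.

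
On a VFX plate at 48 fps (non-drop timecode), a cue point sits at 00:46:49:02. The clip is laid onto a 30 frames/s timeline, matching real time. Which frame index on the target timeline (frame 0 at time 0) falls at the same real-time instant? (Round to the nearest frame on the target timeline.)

frame 84271

Source frame index: (0×3600 + 46×60 + 49) × 48 + 2 = 134834.
Real time: 134834 / (48) = 67417/24 s.
Target frame: (67417/24) × (30) = 337085/4 ≈ 84271.250 → 84271.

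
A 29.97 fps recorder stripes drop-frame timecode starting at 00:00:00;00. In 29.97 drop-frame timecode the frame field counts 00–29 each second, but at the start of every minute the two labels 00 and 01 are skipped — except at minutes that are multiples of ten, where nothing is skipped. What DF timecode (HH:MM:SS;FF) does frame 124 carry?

00:00:04;04

Each 10-minute DF block holds 10 × 60 × 30 − 9 × 2 = 17982 frames. 124 ÷ 17982 → 0 full blocks, remainder 124.
Within the partial block the first minute is 1800 frames and each further minute 1798, so 0 further minute boundaries passed. Total skipped labels = 18 × 0 + 2 × 0 = 0.
Non-drop label index = 124 + 0 = 124; at 30 labels/s that is 00:00:04:04, i.e. DF 00:00:04;04.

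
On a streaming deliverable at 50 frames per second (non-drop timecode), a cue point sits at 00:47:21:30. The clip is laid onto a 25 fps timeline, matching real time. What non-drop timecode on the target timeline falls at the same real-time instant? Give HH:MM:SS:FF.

00:47:21:15

Source frame index: (0×3600 + 47×60 + 21) × 50 + 30 = 142080.
Real time: 142080 / (50) = 14208/5 s.
Target frame: (14208/5) × (25) = 71040.
At 25 labels/s: frame 71040 → 00:47:21:15.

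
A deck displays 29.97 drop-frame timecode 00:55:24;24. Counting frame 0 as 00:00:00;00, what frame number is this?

99644

Complete 10-minute blocks: 5, each 17982 frames → 89910.
Remaining 5 whole minutes in the current block: 1800 + 4 × 1798 = 8992 frames.
Within the current minute: 24 × 30 + 24 − 2 = 742 (labels ;00/;01 skipped at this minute). Total = 89910 + 8992 + 742 = 99644.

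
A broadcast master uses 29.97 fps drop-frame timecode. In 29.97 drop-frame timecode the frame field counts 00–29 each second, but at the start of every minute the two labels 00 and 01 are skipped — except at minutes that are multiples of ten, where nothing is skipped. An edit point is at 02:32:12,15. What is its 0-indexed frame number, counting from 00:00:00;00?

273701

Complete 10-minute blocks: 15, each 17982 frames → 269730.
Remaining 2 whole minutes in the current block: 1800 + 1 × 1798 = 3598 frames.
Within the current minute: 12 × 30 + 15 − 2 = 373 (labels ;00/;01 skipped at this minute). Total = 269730 + 3598 + 373 = 273701.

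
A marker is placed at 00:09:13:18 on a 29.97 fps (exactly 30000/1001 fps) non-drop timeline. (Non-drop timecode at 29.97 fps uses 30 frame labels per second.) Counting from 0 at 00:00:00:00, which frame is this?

16608

Total seconds to the label: (0 × 3600 + 9 × 60 + 13) = 553.
Frame index = 553 × 30 + 18 = 16608.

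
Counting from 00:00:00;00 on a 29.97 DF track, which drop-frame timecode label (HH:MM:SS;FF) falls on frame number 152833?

01:24:59;15

Ten DF minutes hold 17982 frames, so frame 152833 lies in block 8 (frames 143856–161837) with 8977 frames into that block.
The block's first minute is 1800 frames and the rest 1798 each; 8977 frames reaches minute 4, so 8 × 18 + 4 × 2 = 152 labels have been skipped so far.
Adding those back, label number 152833 + 152 = 152985 at 30 labels/s is 5099 s + 15 f = 1 h 24 min 59 s frame 15, i.e. 01:24:59;15.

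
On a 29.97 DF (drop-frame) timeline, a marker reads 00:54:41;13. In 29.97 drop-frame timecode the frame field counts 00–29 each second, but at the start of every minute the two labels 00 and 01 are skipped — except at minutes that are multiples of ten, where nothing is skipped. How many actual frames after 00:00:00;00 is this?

As if non-drop at 30 labels/s: (0 × 3600 + 54 × 60 + 41) × 30 + 13 = 98443.
Minute boundaries passed: 54; those not divisible by 10: 54 − 5 = 49; dropped labels = 2 × 49 = 98.
Actual frame index = 98443 − 98 = 98345.

98345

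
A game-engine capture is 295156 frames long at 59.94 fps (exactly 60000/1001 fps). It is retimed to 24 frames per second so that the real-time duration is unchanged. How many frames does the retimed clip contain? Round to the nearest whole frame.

118180 frames

Frames at target rate = 295156 × (24) / (60000/1001) = 73862789/625 ≈ 118180.462.
Nearest whole frame: 118180.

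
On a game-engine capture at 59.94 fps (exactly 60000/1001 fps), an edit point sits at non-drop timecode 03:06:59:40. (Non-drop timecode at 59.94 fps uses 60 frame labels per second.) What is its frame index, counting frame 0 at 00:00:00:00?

Total seconds to the label: (3 × 3600 + 6 × 60 + 59) = 11219.
Frame index = 11219 × 60 + 40 = 673180.

frame 673180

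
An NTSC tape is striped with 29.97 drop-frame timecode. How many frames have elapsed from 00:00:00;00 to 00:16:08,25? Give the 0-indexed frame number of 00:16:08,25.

29035

As if non-drop at 30 labels/s: (0 × 3600 + 16 × 60 + 8) × 30 + 25 = 29065.
Minute boundaries passed: 16; those not divisible by 10: 16 − 1 = 15; dropped labels = 2 × 15 = 30.
Actual frame index = 29065 − 30 = 29035.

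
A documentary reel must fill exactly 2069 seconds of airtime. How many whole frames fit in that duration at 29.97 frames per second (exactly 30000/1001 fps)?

Frames = 2069 × 30000/1001 = 62070000/1001 ≈ 62007.9920.
Complete frames: 62007.

62007 frames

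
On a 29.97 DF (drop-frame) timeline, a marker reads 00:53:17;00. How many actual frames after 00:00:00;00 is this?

95814

Complete 10-minute blocks: 5, each 17982 frames → 89910.
Remaining 3 whole minutes in the current block: 1800 + 2 × 1798 = 5396 frames.
Within the current minute: 17 × 30 + 0 − 2 = 508 (labels ;00/;01 skipped at this minute). Total = 89910 + 5396 + 508 = 95814.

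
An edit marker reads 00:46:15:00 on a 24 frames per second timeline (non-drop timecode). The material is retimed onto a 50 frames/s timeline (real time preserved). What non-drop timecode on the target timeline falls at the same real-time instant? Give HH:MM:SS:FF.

00:46:15:00

Source frame index: (0×3600 + 46×60 + 15) × 24 + 0 = 66600.
Real time: 66600 / (24) = 2775 s.
Target frame: (2775) × (50) = 138750.
At 50 labels/s: frame 138750 → 00:46:15:00.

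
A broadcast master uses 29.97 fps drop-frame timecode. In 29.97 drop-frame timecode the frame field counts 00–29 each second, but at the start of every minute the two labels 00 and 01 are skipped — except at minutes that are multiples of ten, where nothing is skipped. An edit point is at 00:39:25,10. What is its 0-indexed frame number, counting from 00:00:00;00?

Complete 10-minute blocks: 3, each 17982 frames → 53946.
Remaining 9 whole minutes in the current block: 1800 + 8 × 1798 = 16184 frames.
Within the current minute: 25 × 30 + 10 − 2 = 758 (labels ;00/;01 skipped at this minute). Total = 53946 + 16184 + 758 = 70888.

70888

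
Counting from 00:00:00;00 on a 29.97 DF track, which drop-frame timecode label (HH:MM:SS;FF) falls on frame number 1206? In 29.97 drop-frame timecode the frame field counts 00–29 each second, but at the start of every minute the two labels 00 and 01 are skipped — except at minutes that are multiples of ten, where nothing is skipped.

00:00:40;06

Each 10-minute DF block holds 10 × 60 × 30 − 9 × 2 = 17982 frames. 1206 ÷ 17982 → 0 full blocks, remainder 1206.
Within the partial block the first minute is 1800 frames and each further minute 1798, so 0 further minute boundaries passed. Total skipped labels = 18 × 0 + 2 × 0 = 0.
Non-drop label index = 1206 + 0 = 1206; at 30 labels/s that is 00:00:40:06, i.e. DF 00:00:40;06.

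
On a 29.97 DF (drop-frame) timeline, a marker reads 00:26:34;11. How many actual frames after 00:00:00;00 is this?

47783

Complete 10-minute blocks: 2, each 17982 frames → 35964.
Remaining 6 whole minutes in the current block: 1800 + 5 × 1798 = 10790 frames.
Within the current minute: 34 × 30 + 11 − 2 = 1029 (labels ;00/;01 skipped at this minute). Total = 35964 + 10790 + 1029 = 47783.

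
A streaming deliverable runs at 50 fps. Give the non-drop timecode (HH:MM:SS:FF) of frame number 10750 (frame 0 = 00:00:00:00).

00:03:35:00

10750 ÷ 50 = 215 full seconds, remainder 0 frames.
215 s = 0 h 3 min 35 s.
Timecode: 00:03:35:00.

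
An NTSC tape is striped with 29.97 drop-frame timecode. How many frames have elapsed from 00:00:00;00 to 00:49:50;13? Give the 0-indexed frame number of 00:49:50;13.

89623

Complete 10-minute blocks: 4, each 17982 frames → 71928.
Remaining 9 whole minutes in the current block: 1800 + 8 × 1798 = 16184 frames.
Within the current minute: 50 × 30 + 13 − 2 = 1511 (labels ;00/;01 skipped at this minute). Total = 71928 + 16184 + 1511 = 89623.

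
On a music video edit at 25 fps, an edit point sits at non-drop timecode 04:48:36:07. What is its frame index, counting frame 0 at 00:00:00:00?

432907

Total seconds to the label: (4 × 3600 + 48 × 60 + 36) = 17316.
Frame index = 17316 × 25 + 7 = 432907.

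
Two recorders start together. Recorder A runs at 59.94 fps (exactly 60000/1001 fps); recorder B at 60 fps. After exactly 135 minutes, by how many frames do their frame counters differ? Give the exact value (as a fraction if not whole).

486000/1001 frames

135 min = 8100 s.
A emits 60000/1001 × 8100 = 486000000/1001 frames; B emits 60 × 8100 = 486000.
Difference = 486000/1001 frames (≈ 485.5145); B is ahead of A.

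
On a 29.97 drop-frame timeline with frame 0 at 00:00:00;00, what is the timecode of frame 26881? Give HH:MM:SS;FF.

Each 10-minute DF block holds 10 × 60 × 30 − 9 × 2 = 17982 frames. 26881 ÷ 17982 → 1 full block, remainder 8899.
Within the partial block the first minute is 1800 frames and each further minute 1798, so 4 further minute boundaries passed. Total skipped labels = 18 × 1 + 2 × 4 = 26.
Non-drop label index = 26881 + 26 = 26907; at 30 labels/s that is 00:14:56:27, i.e. DF 00:14:56;27.

00:14:56;27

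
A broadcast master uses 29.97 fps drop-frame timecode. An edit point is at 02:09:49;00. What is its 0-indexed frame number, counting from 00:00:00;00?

Complete 10-minute blocks: 12, each 17982 frames → 215784.
Remaining 9 whole minutes in the current block: 1800 + 8 × 1798 = 16184 frames.
Within the current minute: 49 × 30 + 0 − 2 = 1468 (labels ;00/;01 skipped at this minute). Total = 215784 + 16184 + 1468 = 233436.

233436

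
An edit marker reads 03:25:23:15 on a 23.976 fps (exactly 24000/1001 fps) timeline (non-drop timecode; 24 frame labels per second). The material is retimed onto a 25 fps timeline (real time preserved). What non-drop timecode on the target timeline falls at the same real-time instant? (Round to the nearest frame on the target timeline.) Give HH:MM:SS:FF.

03:25:35:24

Source frame index: (3×3600 + 25×60 + 23) × 24 + 15 = 295767.
Real time: 295767 / (24000/1001) = 98687589/8000 s.
Target frame: (98687589/8000) × (25) = 98687589/320 ≈ 308398.716 → 308399.
At 25 labels/s: frame 308399 → 03:25:35:24.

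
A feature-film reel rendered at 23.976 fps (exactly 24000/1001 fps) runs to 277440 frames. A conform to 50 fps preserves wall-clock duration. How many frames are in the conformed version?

Target frames = source frames × (target rate / source rate) = 277440 × (50)/(24000/1001) = 277440 × 1001/480 = 578578.

578578 frames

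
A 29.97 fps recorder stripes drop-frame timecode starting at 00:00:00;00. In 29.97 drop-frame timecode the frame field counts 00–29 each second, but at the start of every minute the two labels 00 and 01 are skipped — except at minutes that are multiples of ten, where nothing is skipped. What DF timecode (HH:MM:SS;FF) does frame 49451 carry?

00:27:30;01

Each 10-minute DF block holds 10 × 60 × 30 − 9 × 2 = 17982 frames. 49451 ÷ 17982 → 2 full blocks, remainder 13487.
Within the partial block the first minute is 1800 frames and each further minute 1798, so 7 further minute boundaries passed. Total skipped labels = 18 × 2 + 2 × 7 = 50.
Non-drop label index = 49451 + 50 = 49501; at 30 labels/s that is 00:27:30:01, i.e. DF 00:27:30;01.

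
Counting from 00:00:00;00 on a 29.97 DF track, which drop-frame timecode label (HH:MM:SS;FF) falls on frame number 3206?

00:01:46;28

Each 10-minute DF block holds 10 × 60 × 30 − 9 × 2 = 17982 frames. 3206 ÷ 17982 → 0 full blocks, remainder 3206.
Within the partial block the first minute is 1800 frames and each further minute 1798, so 1 further minute boundary passed. Total skipped labels = 18 × 0 + 2 × 1 = 2.
Non-drop label index = 3206 + 2 = 3208; at 30 labels/s that is 00:01:46:28, i.e. DF 00:01:46;28.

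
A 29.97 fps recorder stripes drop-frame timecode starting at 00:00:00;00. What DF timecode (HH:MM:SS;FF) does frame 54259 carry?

Ten DF minutes hold 17982 frames, so frame 54259 lies in block 3 (frames 53946–71927) with 313 frames into that block.
The block's first minute is 1800 frames and the rest 1798 each; 313 frames reaches minute 0, so 3 × 18 + 0 × 2 = 54 labels have been skipped so far.
Adding those back, label number 54259 + 54 = 54313 at 30 labels/s is 1810 s + 13 f = 0 h 30 min 10 s frame 13, i.e. 00:30:10;13.

00:30:10;13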